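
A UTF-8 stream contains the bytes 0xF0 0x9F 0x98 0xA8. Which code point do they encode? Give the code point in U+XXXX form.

Leading byte 0xF0 = 11110000 matches 11110xxx → 4-byte sequence.
Byte 1: 0xF0 = 11110000, payload 000 (3 bits).
Byte 2: 0x9F = 10011111 (10xxxxxx ✓), payload 011111.
Byte 3: 0x98 = 10011000 (10xxxxxx ✓), payload 011000.
Byte 4: 0xA8 = 10101000 (10xxxxxx ✓), payload 101000.
Concatenate: 000011111011000101000 = 0x1F628 (21 bits → U+1F628).

U+1F628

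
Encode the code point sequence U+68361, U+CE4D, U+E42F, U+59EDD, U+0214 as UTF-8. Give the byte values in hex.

F1 A8 8D A1 EC B9 8D EE 90 AF F1 99 BB 9D C8 94

U+68361: 4-byte form → F1 A8 8D A1.
U+CE4D: 3-byte form → EC B9 8D.
U+E42F: 3-byte form → EE 90 AF.
U+59EDD: 4-byte form → F1 99 BB 9D.
U+0214: 2-byte form → C8 94.
Concatenated (16 bytes): F1 A8 8D A1 EC B9 8D EE 90 AF F1 99 BB 9D C8 94.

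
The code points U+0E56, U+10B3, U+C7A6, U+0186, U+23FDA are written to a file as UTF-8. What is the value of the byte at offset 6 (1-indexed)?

1-indexed offset 6 is 0-indexed offset 5.
U+0E56 → 3-byte form E0 B9 96 at offsets 0–2.
U+10B3 → 3-byte form E1 82 B3 at offsets 3–5.
Offset 5 falls in char 2's range; it's byte 3 of E1 82 B3 = 0xB3.

0xB3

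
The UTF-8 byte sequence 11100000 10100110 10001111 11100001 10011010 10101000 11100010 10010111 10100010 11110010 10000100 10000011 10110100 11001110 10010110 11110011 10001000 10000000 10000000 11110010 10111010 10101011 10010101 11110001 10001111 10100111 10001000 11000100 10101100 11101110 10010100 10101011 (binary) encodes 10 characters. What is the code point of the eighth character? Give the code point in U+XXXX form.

U+4F9C8

Offset 0: leading byte 0xE0 = 11100000 → 3-byte char #1 = E0 A6 8F.
Offset 3: leading byte 0xE1 = 11100001 → 3-byte char #2 = E1 9A A8.
Offset 6: leading byte 0xE2 = 11100010 → 3-byte char #3 = E2 97 A2.
Offset 9: leading byte 0xF2 = 11110010 → 4-byte char #4 = F2 84 83 B4.
Offset 13: leading byte 0xCE = 11001110 → 2-byte char #5 = CE 96.
Offset 15: leading byte 0xF3 = 11110011 → 4-byte char #6 = F3 88 80 80.
Offset 19: leading byte 0xF2 = 11110010 → 4-byte char #7 = F2 BA AB 95.
Offset 23: leading byte 0xF1 = 11110001 → 4-byte char #8 = F1 8F A7 88.
Leading byte 0xF1 = 11110001 matches 11110xxx → 4-byte sequence.
Byte 1: 0xF1 = 11110001, payload 001 (3 bits).
Byte 2: 0x8F = 10001111 (10xxxxxx ✓), payload 001111.
Byte 3: 0xA7 = 10100111 (10xxxxxx ✓), payload 100111.
Byte 4: 0x88 = 10001000 (10xxxxxx ✓), payload 001000.
Concatenate: 001001111100111001000 = 0x4F9C8 (21 bits → U+4F9C8).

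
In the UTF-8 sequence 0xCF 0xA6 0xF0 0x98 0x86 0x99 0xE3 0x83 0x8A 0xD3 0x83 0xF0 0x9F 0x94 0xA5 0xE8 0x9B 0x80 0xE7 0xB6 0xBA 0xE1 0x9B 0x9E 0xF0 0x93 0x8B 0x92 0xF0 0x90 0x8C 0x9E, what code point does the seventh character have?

Offset 0: leading byte 0xCF = 11001111 → 2-byte char #1 = CF A6.
Offset 2: leading byte 0xF0 = 11110000 → 4-byte char #2 = F0 98 86 99.
Offset 6: leading byte 0xE3 = 11100011 → 3-byte char #3 = E3 83 8A.
Offset 9: leading byte 0xD3 = 11010011 → 2-byte char #4 = D3 83.
Offset 11: leading byte 0xF0 = 11110000 → 4-byte char #5 = F0 9F 94 A5.
Offset 15: leading byte 0xE8 = 11101000 → 3-byte char #6 = E8 9B 80.
Offset 18: leading byte 0xE7 = 11100111 → 3-byte char #7 = E7 B6 BA.
Leading byte 0xE7 = 11100111 matches 1110xxxx → 3-byte sequence.
Byte 1: 0xE7 = 11100111, payload 0111 (4 bits).
Byte 2: 0xB6 = 10110110 (10xxxxxx ✓), payload 110110.
Byte 3: 0xBA = 10111010 (10xxxxxx ✓), payload 111010.
Concatenate: 0111110110111010 = 0x7DBA (16 bits → U+7DBA).

U+7DBA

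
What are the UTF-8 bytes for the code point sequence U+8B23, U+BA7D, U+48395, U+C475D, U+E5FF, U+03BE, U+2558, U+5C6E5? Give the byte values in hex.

E8 AC A3 EB A9 BD F1 88 8E 95 F3 84 9D 9D EE 97 BF CE BE E2 95 98 F1 9C 9B A5

U+8B23: 3-byte form → E8 AC A3.
U+BA7D: 3-byte form → EB A9 BD.
U+48395: 4-byte form → F1 88 8E 95.
U+C475D: 4-byte form → F3 84 9D 9D.
U+E5FF: 3-byte form → EE 97 BF.
U+03BE: 2-byte form → CE BE.
U+2558: 3-byte form → E2 95 98.
U+5C6E5: 4-byte form → F1 9C 9B A5.
Concatenated (26 bytes): E8 AC A3 EB A9 BD F1 88 8E 95 F3 84 9D 9D EE 97 BF CE BE E2 95 98 F1 9C 9B A5.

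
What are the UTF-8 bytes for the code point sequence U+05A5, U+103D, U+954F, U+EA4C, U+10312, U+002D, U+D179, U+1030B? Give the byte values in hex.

D6 A5 E1 80 BD E9 95 8F EE A9 8C F0 90 8C 92 2D ED 85 B9 F0 90 8C 8B

U+05A5: 2-byte form → D6 A5.
U+103D: 3-byte form → E1 80 BD.
U+954F: 3-byte form → E9 95 8F.
U+EA4C: 3-byte form → EE A9 8C.
U+10312: 4-byte form → F0 90 8C 92.
U+002D: 1-byte form → 2D.
U+D179: 3-byte form → ED 85 B9.
U+1030B: 4-byte form → F0 90 8C 8B.
Concatenated (23 bytes): D6 A5 E1 80 BD E9 95 8F EE A9 8C F0 90 8C 92 2D ED 85 B9 F0 90 8C 8B.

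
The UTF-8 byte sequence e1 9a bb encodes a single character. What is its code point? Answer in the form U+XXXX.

U+16BB

Leading byte 0xE1 = 11100001 matches 1110xxxx → 3-byte sequence.
Byte 1: 0xE1 = 11100001, payload 0001 (4 bits).
Byte 2: 0x9A = 10011010 (10xxxxxx ✓), payload 011010.
Byte 3: 0xBB = 10111011 (10xxxxxx ✓), payload 111011.
Concatenate: 0001011010111011 = 0x16BB (16 bits → U+16BB).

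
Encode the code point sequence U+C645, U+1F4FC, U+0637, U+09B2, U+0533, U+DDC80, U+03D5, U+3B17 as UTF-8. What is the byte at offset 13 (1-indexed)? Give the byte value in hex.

0xD4

1-indexed offset 13 is 0-indexed offset 12.
U+C645 → 3-byte form EC 99 85 at offsets 0–2.
U+1F4FC → 4-byte form F0 9F 93 BC at offsets 3–6.
U+0637 → 2-byte form D8 B7 at offsets 7–8.
U+09B2 → 3-byte form E0 A6 B2 at offsets 9–11.
U+0533 → 2-byte form D4 B3 at offsets 12–13.
Offset 12 falls in char 5's range; it's byte 1 of D4 B3 = 0xD4.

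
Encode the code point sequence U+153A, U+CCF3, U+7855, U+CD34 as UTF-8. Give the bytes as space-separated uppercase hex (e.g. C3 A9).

E1 94 BA EC B3 B3 E7 A1 95 EC B4 B4

U+153A: 3-byte form → E1 94 BA.
U+CCF3: 3-byte form → EC B3 B3.
U+7855: 3-byte form → E7 A1 95.
U+CD34: 3-byte form → EC B4 B4.
Concatenated (12 bytes): E1 94 BA EC B3 B3 E7 A1 95 EC B4 B4.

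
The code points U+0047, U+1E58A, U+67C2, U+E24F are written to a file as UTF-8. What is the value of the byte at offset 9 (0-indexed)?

U+0047 → 1-byte form 47 at offsets 0–0.
U+1E58A → 4-byte form F0 9E 96 8A at offsets 1–4.
U+67C2 → 3-byte form E6 9F 82 at offsets 5–7.
U+E24F → 3-byte form EE 89 8F at offsets 8–10.
Offset 9 falls in char 4's range; it's byte 2 of EE 89 8F = 0x89.

0x89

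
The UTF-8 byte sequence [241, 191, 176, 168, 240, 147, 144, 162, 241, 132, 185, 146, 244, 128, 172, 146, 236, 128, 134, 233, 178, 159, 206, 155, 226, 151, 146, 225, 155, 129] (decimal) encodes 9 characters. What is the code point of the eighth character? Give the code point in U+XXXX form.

Offset 0: leading byte 0xF1 = 11110001 → 4-byte char #1 = F1 BF B0 A8.
Offset 4: leading byte 0xF0 = 11110000 → 4-byte char #2 = F0 93 90 A2.
Offset 8: leading byte 0xF1 = 11110001 → 4-byte char #3 = F1 84 B9 92.
Offset 12: leading byte 0xF4 = 11110100 → 4-byte char #4 = F4 80 AC 92.
Offset 16: leading byte 0xEC = 11101100 → 3-byte char #5 = EC 80 86.
Offset 19: leading byte 0xE9 = 11101001 → 3-byte char #6 = E9 B2 9F.
Offset 22: leading byte 0xCE = 11001110 → 2-byte char #7 = CE 9B.
Offset 24: leading byte 0xE2 = 11100010 → 3-byte char #8 = E2 97 92.
Leading byte 0xE2 = 11100010 matches 1110xxxx → 3-byte sequence.
Byte 1: 0xE2 = 11100010, payload 0010 (4 bits).
Byte 2: 0x97 = 10010111 (10xxxxxx ✓), payload 010111.
Byte 3: 0x92 = 10010010 (10xxxxxx ✓), payload 010010.
Concatenate: 0010010111010010 = 0x25D2 (16 bits → U+25D2).

U+25D2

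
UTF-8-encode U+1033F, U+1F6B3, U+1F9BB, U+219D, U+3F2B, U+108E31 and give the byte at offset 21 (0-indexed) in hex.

U+1033F → 4-byte form F0 90 8C BF at offsets 0–3.
U+1F6B3 → 4-byte form F0 9F 9A B3 at offsets 4–7.
U+1F9BB → 4-byte form F0 9F A6 BB at offsets 8–11.
U+219D → 3-byte form E2 86 9D at offsets 12–14.
U+3F2B → 3-byte form E3 BC AB at offsets 15–17.
U+108E31 → 4-byte form F4 88 B8 B1 at offsets 18–21.
Offset 21 falls in char 6's range; it's byte 4 of F4 88 B8 B1 = 0xB1.

0xB1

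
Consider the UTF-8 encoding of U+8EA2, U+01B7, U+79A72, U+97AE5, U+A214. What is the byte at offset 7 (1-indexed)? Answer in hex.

0xB9

1-indexed offset 7 is 0-indexed offset 6.
U+8EA2 → 3-byte form E8 BA A2 at offsets 0–2.
U+01B7 → 2-byte form C6 B7 at offsets 3–4.
U+79A72 → 4-byte form F1 B9 A9 B2 at offsets 5–8.
Offset 6 falls in char 3's range; it's byte 2 of F1 B9 A9 B2 = 0xB9.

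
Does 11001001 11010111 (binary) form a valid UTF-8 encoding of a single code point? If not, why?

Leading byte 0xC9 = 11001001 → 2-byte form.
Byte 2 is 0xD7 = 11010111, which is not 10xxxxxx — expected a continuation byte.

invalid (non-continuation byte where continuation expected)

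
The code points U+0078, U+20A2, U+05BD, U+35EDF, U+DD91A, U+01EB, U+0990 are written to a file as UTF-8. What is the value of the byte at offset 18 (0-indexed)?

U+0078 → 1-byte form 78 at offsets 0–0.
U+20A2 → 3-byte form E2 82 A2 at offsets 1–3.
U+05BD → 2-byte form D6 BD at offsets 4–5.
U+35EDF → 4-byte form F0 B5 BB 9F at offsets 6–9.
U+DD91A → 4-byte form F3 9D A4 9A at offsets 10–13.
U+01EB → 2-byte form C7 AB at offsets 14–15.
U+0990 → 3-byte form E0 A6 90 at offsets 16–18.
Offset 18 falls in char 7's range; it's byte 3 of E0 A6 90 = 0x90.

0x90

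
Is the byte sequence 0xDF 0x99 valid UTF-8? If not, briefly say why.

Leading byte 0xDF = 11011111 → 2-byte form.
Continuation bytes 0x99=10011001 all match 10xxxxxx.
Decoded value 0x7D9 is ≥ 0x80 (shortest form) and not a surrogate.

valid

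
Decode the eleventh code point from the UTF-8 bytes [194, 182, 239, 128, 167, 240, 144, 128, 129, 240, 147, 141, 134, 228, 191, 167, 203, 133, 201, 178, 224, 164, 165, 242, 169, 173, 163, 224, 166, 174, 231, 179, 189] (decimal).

U+7CFD

Offset 0: leading byte 0xC2 = 11000010 → 2-byte char #1 = C2 B6.
Offset 2: leading byte 0xEF = 11101111 → 3-byte char #2 = EF 80 A7.
Offset 5: leading byte 0xF0 = 11110000 → 4-byte char #3 = F0 90 80 81.
Offset 9: leading byte 0xF0 = 11110000 → 4-byte char #4 = F0 93 8D 86.
Offset 13: leading byte 0xE4 = 11100100 → 3-byte char #5 = E4 BF A7.
Offset 16: leading byte 0xCB = 11001011 → 2-byte char #6 = CB 85.
Offset 18: leading byte 0xC9 = 11001001 → 2-byte char #7 = C9 B2.
Offset 20: leading byte 0xE0 = 11100000 → 3-byte char #8 = E0 A4 A5.
Offset 23: leading byte 0xF2 = 11110010 → 4-byte char #9 = F2 A9 AD A3.
Offset 27: leading byte 0xE0 = 11100000 → 3-byte char #10 = E0 A6 AE.
Offset 30: leading byte 0xE7 = 11100111 → 3-byte char #11 = E7 B3 BD.
Leading byte 0xE7 = 11100111 matches 1110xxxx → 3-byte sequence.
Byte 1: 0xE7 = 11100111, payload 0111 (4 bits).
Byte 2: 0xB3 = 10110011 (10xxxxxx ✓), payload 110011.
Byte 3: 0xBD = 10111101 (10xxxxxx ✓), payload 111101.
Concatenate: 0111110011111101 = 0x7CFD (16 bits → U+7CFD).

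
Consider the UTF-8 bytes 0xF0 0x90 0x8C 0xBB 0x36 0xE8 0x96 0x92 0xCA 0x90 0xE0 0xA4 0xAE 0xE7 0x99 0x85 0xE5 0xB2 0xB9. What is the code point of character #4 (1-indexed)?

Offset 0: leading byte 0xF0 = 11110000 → 4-byte char #1 = F0 90 8C BB.
Offset 4: leading byte 0x36 = 00110110 → 1-byte char #2 = 36.
Offset 5: leading byte 0xE8 = 11101000 → 3-byte char #3 = E8 96 92.
Offset 8: leading byte 0xCA = 11001010 → 2-byte char #4 = CA 90.
Leading byte 0xCA = 11001010 matches 110xxxxx → 2-byte sequence.
Byte 1: 0xCA = 11001010, payload 01010 (5 bits).
Byte 2: 0x90 = 10010000 (10xxxxxx ✓), payload 010000.
Concatenate: 01010010000 = 0x290 (11 bits → U+0290).

U+0290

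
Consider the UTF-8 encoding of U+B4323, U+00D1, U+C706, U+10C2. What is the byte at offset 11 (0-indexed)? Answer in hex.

U+B4323 → 4-byte form F2 B4 8C A3 at offsets 0–3.
U+00D1 → 2-byte form C3 91 at offsets 4–5.
U+C706 → 3-byte form EC 9C 86 at offsets 6–8.
U+10C2 → 3-byte form E1 83 82 at offsets 9–11.
Offset 11 falls in char 4's range; it's byte 3 of E1 83 82 = 0x82.

0x82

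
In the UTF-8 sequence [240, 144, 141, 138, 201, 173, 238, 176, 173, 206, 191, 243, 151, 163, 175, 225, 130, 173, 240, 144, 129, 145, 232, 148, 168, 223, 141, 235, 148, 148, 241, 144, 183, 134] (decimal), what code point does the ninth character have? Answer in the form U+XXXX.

Offset 0: leading byte 0xF0 = 11110000 → 4-byte char #1 = F0 90 8D 8A.
Offset 4: leading byte 0xC9 = 11001001 → 2-byte char #2 = C9 AD.
Offset 6: leading byte 0xEE = 11101110 → 3-byte char #3 = EE B0 AD.
Offset 9: leading byte 0xCE = 11001110 → 2-byte char #4 = CE BF.
Offset 11: leading byte 0xF3 = 11110011 → 4-byte char #5 = F3 97 A3 AF.
Offset 15: leading byte 0xE1 = 11100001 → 3-byte char #6 = E1 82 AD.
Offset 18: leading byte 0xF0 = 11110000 → 4-byte char #7 = F0 90 81 91.
Offset 22: leading byte 0xE8 = 11101000 → 3-byte char #8 = E8 94 A8.
Offset 25: leading byte 0xDF = 11011111 → 2-byte char #9 = DF 8D.
Leading byte 0xDF = 11011111 matches 110xxxxx → 2-byte sequence.
Byte 1: 0xDF = 11011111, payload 11111 (5 bits).
Byte 2: 0x8D = 10001101 (10xxxxxx ✓), payload 001101.
Concatenate: 11111001101 = 0x7CD (11 bits → U+07CD).

U+07CD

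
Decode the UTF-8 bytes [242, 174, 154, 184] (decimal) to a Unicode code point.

U+AE6B8

Leading byte 0xF2 = 11110010 matches 11110xxx → 4-byte sequence.
Byte 1: 0xF2 = 11110010, payload 010 (3 bits).
Byte 2: 0xAE = 10101110 (10xxxxxx ✓), payload 101110.
Byte 3: 0x9A = 10011010 (10xxxxxx ✓), payload 011010.
Byte 4: 0xB8 = 10111000 (10xxxxxx ✓), payload 111000.
Concatenate: 010101110011010111000 = 0xAE6B8 (21 bits → U+AE6B8).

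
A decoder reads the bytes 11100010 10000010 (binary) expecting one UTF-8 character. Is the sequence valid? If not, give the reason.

invalid (sequence truncated)

Leading byte 0xE2 = 11100010 → 3-byte form, but only 2 bytes are present.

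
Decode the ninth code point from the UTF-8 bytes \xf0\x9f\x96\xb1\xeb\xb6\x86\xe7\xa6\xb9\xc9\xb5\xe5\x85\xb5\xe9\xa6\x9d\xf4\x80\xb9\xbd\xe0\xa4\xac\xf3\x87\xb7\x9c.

U+C7DDC

Offset 0: leading byte 0xF0 = 11110000 → 4-byte char #1 = F0 9F 96 B1.
Offset 4: leading byte 0xEB = 11101011 → 3-byte char #2 = EB B6 86.
Offset 7: leading byte 0xE7 = 11100111 → 3-byte char #3 = E7 A6 B9.
Offset 10: leading byte 0xC9 = 11001001 → 2-byte char #4 = C9 B5.
Offset 12: leading byte 0xE5 = 11100101 → 3-byte char #5 = E5 85 B5.
Offset 15: leading byte 0xE9 = 11101001 → 3-byte char #6 = E9 A6 9D.
Offset 18: leading byte 0xF4 = 11110100 → 4-byte char #7 = F4 80 B9 BD.
Offset 22: leading byte 0xE0 = 11100000 → 3-byte char #8 = E0 A4 AC.
Offset 25: leading byte 0xF3 = 11110011 → 4-byte char #9 = F3 87 B7 9C.
Leading byte 0xF3 = 11110011 matches 11110xxx → 4-byte sequence.
Byte 1: 0xF3 = 11110011, payload 011 (3 bits).
Byte 2: 0x87 = 10000111 (10xxxxxx ✓), payload 000111.
Byte 3: 0xB7 = 10110111 (10xxxxxx ✓), payload 110111.
Byte 4: 0x9C = 10011100 (10xxxxxx ✓), payload 011100.
Concatenate: 011000111110111011100 = 0xC7DDC (21 bits → U+C7DDC).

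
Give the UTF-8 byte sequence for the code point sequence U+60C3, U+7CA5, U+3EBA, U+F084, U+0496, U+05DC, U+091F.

U+60C3: 3-byte form → E6 83 83.
U+7CA5: 3-byte form → E7 B2 A5.
U+3EBA: 3-byte form → E3 BA BA.
U+F084: 3-byte form → EF 82 84.
U+0496: 2-byte form → D2 96.
U+05DC: 2-byte form → D7 9C.
U+091F: 3-byte form → E0 A4 9F.
Concatenated (19 bytes): E6 83 83 E7 B2 A5 E3 BA BA EF 82 84 D2 96 D7 9C E0 A4 9F.

E6 83 83 E7 B2 A5 E3 BA BA EF 82 84 D2 96 D7 9C E0 A4 9F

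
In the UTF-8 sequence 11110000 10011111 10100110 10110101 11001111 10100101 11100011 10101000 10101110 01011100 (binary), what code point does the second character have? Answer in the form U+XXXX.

Offset 0: leading byte 0xF0 = 11110000 → 4-byte char #1 = F0 9F A6 B5.
Offset 4: leading byte 0xCF = 11001111 → 2-byte char #2 = CF A5.
Leading byte 0xCF = 11001111 matches 110xxxxx → 2-byte sequence.
Byte 1: 0xCF = 11001111, payload 01111 (5 bits).
Byte 2: 0xA5 = 10100101 (10xxxxxx ✓), payload 100101.
Concatenate: 01111100101 = 0x3E5 (11 bits → U+03E5).

U+03E5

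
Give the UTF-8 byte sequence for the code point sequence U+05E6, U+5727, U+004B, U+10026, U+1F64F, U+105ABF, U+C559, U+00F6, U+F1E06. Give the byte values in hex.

U+05E6: 2-byte form → D7 A6.
U+5727: 3-byte form → E5 9C A7.
U+004B: 1-byte form → 4B.
U+10026: 4-byte form → F0 90 80 A6.
U+1F64F: 4-byte form → F0 9F 99 8F.
U+105ABF: 4-byte form → F4 85 AA BF.
U+C559: 3-byte form → EC 95 99.
U+00F6: 2-byte form → C3 B6.
U+F1E06: 4-byte form → F3 B1 B8 86.
Concatenated (27 bytes): D7 A6 E5 9C A7 4B F0 90 80 A6 F0 9F 99 8F F4 85 AA BF EC 95 99 C3 B6 F3 B1 B8 86.

D7 A6 E5 9C A7 4B F0 90 80 A6 F0 9F 99 8F F4 85 AA BF EC 95 99 C3 B6 F3 B1 B8 86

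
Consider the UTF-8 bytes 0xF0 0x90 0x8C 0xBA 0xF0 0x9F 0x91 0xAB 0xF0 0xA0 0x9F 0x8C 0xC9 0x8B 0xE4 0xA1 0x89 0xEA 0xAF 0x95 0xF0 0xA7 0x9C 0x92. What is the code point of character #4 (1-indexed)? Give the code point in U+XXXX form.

Offset 0: leading byte 0xF0 = 11110000 → 4-byte char #1 = F0 90 8C BA.
Offset 4: leading byte 0xF0 = 11110000 → 4-byte char #2 = F0 9F 91 AB.
Offset 8: leading byte 0xF0 = 11110000 → 4-byte char #3 = F0 A0 9F 8C.
Offset 12: leading byte 0xC9 = 11001001 → 2-byte char #4 = C9 8B.
Leading byte 0xC9 = 11001001 matches 110xxxxx → 2-byte sequence.
Byte 1: 0xC9 = 11001001, payload 01001 (5 bits).
Byte 2: 0x8B = 10001011 (10xxxxxx ✓), payload 001011.
Concatenate: 01001001011 = 0x24B (11 bits → U+024B).

U+024B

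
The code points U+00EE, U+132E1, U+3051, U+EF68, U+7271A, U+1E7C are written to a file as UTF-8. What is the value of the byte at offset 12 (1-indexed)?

1-indexed offset 12 is 0-indexed offset 11.
U+00EE → 2-byte form C3 AE at offsets 0–1.
U+132E1 → 4-byte form F0 93 8B A1 at offsets 2–5.
U+3051 → 3-byte form E3 81 91 at offsets 6–8.
U+EF68 → 3-byte form EE BD A8 at offsets 9–11.
Offset 11 falls in char 4's range; it's byte 3 of EE BD A8 = 0xA8.

0xA8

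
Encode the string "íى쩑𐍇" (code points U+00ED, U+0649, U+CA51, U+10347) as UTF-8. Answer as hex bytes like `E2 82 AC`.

C3 AD D9 89 EC A9 91 F0 90 8D 87

U+00ED: 2-byte form → C3 AD.
U+0649: 2-byte form → D9 89.
U+CA51: 3-byte form → EC A9 91.
U+10347: 4-byte form → F0 90 8D 87.
Concatenated (11 bytes): C3 AD D9 89 EC A9 91 F0 90 8D 87.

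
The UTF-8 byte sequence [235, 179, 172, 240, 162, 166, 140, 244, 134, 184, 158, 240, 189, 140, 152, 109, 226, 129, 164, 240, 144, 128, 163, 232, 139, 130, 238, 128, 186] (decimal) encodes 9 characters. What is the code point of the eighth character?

U+82C2

Offset 0: leading byte 0xEB = 11101011 → 3-byte char #1 = EB B3 AC.
Offset 3: leading byte 0xF0 = 11110000 → 4-byte char #2 = F0 A2 A6 8C.
Offset 7: leading byte 0xF4 = 11110100 → 4-byte char #3 = F4 86 B8 9E.
Offset 11: leading byte 0xF0 = 11110000 → 4-byte char #4 = F0 BD 8C 98.
Offset 15: leading byte 0x6D = 01101101 → 1-byte char #5 = 6D.
Offset 16: leading byte 0xE2 = 11100010 → 3-byte char #6 = E2 81 A4.
Offset 19: leading byte 0xF0 = 11110000 → 4-byte char #7 = F0 90 80 A3.
Offset 23: leading byte 0xE8 = 11101000 → 3-byte char #8 = E8 8B 82.
Leading byte 0xE8 = 11101000 matches 1110xxxx → 3-byte sequence.
Byte 1: 0xE8 = 11101000, payload 1000 (4 bits).
Byte 2: 0x8B = 10001011 (10xxxxxx ✓), payload 001011.
Byte 3: 0x82 = 10000010 (10xxxxxx ✓), payload 000010.
Concatenate: 1000001011000010 = 0x82C2 (16 bits → U+82C2).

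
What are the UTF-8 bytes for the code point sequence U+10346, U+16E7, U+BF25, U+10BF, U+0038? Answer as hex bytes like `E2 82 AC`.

F0 90 8D 86 E1 9B A7 EB BC A5 E1 82 BF 38

U+10346: 4-byte form → F0 90 8D 86.
U+16E7: 3-byte form → E1 9B A7.
U+BF25: 3-byte form → EB BC A5.
U+10BF: 3-byte form → E1 82 BF.
U+0038: 1-byte form → 38.
Concatenated (14 bytes): F0 90 8D 86 E1 9B A7 EB BC A5 E1 82 BF 38.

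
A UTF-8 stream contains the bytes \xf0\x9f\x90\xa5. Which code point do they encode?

Leading byte 0xF0 = 11110000 matches 11110xxx → 4-byte sequence.
Byte 1: 0xF0 = 11110000, payload 000 (3 bits).
Byte 2: 0x9F = 10011111 (10xxxxxx ✓), payload 011111.
Byte 3: 0x90 = 10010000 (10xxxxxx ✓), payload 010000.
Byte 4: 0xA5 = 10100101 (10xxxxxx ✓), payload 100101.
Concatenate: 000011111010000100101 = 0x1F425 (21 bits → U+1F425).

U+1F425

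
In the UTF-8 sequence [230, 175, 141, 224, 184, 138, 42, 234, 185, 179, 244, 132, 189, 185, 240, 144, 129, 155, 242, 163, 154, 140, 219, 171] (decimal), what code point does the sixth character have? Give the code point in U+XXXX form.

U+1005B

Offset 0: leading byte 0xE6 = 11100110 → 3-byte char #1 = E6 AF 8D.
Offset 3: leading byte 0xE0 = 11100000 → 3-byte char #2 = E0 B8 8A.
Offset 6: leading byte 0x2A = 00101010 → 1-byte char #3 = 2A.
Offset 7: leading byte 0xEA = 11101010 → 3-byte char #4 = EA B9 B3.
Offset 10: leading byte 0xF4 = 11110100 → 4-byte char #5 = F4 84 BD B9.
Offset 14: leading byte 0xF0 = 11110000 → 4-byte char #6 = F0 90 81 9B.
Leading byte 0xF0 = 11110000 matches 11110xxx → 4-byte sequence.
Byte 1: 0xF0 = 11110000, payload 000 (3 bits).
Byte 2: 0x90 = 10010000 (10xxxxxx ✓), payload 010000.
Byte 3: 0x81 = 10000001 (10xxxxxx ✓), payload 000001.
Byte 4: 0x9B = 10011011 (10xxxxxx ✓), payload 011011.
Concatenate: 000010000000001011011 = 0x1005B (21 bits → U+1005B).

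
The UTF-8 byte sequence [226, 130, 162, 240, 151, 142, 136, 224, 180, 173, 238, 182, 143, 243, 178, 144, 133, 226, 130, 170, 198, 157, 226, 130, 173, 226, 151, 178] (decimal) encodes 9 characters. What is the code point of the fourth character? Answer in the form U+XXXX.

U+ED8F

Offset 0: leading byte 0xE2 = 11100010 → 3-byte char #1 = E2 82 A2.
Offset 3: leading byte 0xF0 = 11110000 → 4-byte char #2 = F0 97 8E 88.
Offset 7: leading byte 0xE0 = 11100000 → 3-byte char #3 = E0 B4 AD.
Offset 10: leading byte 0xEE = 11101110 → 3-byte char #4 = EE B6 8F.
Leading byte 0xEE = 11101110 matches 1110xxxx → 3-byte sequence.
Byte 1: 0xEE = 11101110, payload 1110 (4 bits).
Byte 2: 0xB6 = 10110110 (10xxxxxx ✓), payload 110110.
Byte 3: 0x8F = 10001111 (10xxxxxx ✓), payload 001111.
Concatenate: 1110110110001111 = 0xED8F (16 bits → U+ED8F).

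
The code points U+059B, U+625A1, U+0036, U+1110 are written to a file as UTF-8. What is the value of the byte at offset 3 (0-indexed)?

0xA2

U+059B → 2-byte form D6 9B at offsets 0–1.
U+625A1 → 4-byte form F1 A2 96 A1 at offsets 2–5.
Offset 3 falls in char 2's range; it's byte 2 of F1 A2 96 A1 = 0xA2.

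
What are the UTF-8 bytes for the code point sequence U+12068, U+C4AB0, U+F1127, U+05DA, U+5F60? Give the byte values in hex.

F0 92 81 A8 F3 84 AA B0 F3 B1 84 A7 D7 9A E5 BD A0

U+12068: 4-byte form → F0 92 81 A8.
U+C4AB0: 4-byte form → F3 84 AA B0.
U+F1127: 4-byte form → F3 B1 84 A7.
U+05DA: 2-byte form → D7 9A.
U+5F60: 3-byte form → E5 BD A0.
Concatenated (17 bytes): F0 92 81 A8 F3 84 AA B0 F3 B1 84 A7 D7 9A E5 BD A0.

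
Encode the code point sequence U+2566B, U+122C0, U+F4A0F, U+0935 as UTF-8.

F0 A5 99 AB F0 92 8B 80 F3 B4 A8 8F E0 A4 B5

U+2566B: 4-byte form → F0 A5 99 AB.
U+122C0: 4-byte form → F0 92 8B 80.
U+F4A0F: 4-byte form → F3 B4 A8 8F.
U+0935: 3-byte form → E0 A4 B5.
Concatenated (15 bytes): F0 A5 99 AB F0 92 8B 80 F3 B4 A8 8F E0 A4 B5.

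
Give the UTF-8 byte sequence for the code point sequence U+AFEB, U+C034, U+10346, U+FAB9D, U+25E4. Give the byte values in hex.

EA BF AB EC 80 B4 F0 90 8D 86 F3 BA AE 9D E2 97 A4

U+AFEB: 3-byte form → EA BF AB.
U+C034: 3-byte form → EC 80 B4.
U+10346: 4-byte form → F0 90 8D 86.
U+FAB9D: 4-byte form → F3 BA AE 9D.
U+25E4: 3-byte form → E2 97 A4.
Concatenated (17 bytes): EA BF AB EC 80 B4 F0 90 8D 86 F3 BA AE 9D E2 97 A4.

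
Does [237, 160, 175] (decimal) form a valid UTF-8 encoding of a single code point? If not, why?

invalid (encodes a surrogate (U+D800–U+DFFF))

Structurally a 3-byte sequence; payload = 0xD82F.
But 0xD82F is in U+D800–U+DFFF, the surrogate range. Surrogates are not Unicode scalar values and are forbidden in UTF-8.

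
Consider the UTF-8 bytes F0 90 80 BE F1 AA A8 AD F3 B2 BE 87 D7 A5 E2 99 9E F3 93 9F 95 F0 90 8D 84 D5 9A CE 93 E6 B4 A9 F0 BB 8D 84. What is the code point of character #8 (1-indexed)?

Offset 0: leading byte 0xF0 = 11110000 → 4-byte char #1 = F0 90 80 BE.
Offset 4: leading byte 0xF1 = 11110001 → 4-byte char #2 = F1 AA A8 AD.
Offset 8: leading byte 0xF3 = 11110011 → 4-byte char #3 = F3 B2 BE 87.
Offset 12: leading byte 0xD7 = 11010111 → 2-byte char #4 = D7 A5.
Offset 14: leading byte 0xE2 = 11100010 → 3-byte char #5 = E2 99 9E.
Offset 17: leading byte 0xF3 = 11110011 → 4-byte char #6 = F3 93 9F 95.
Offset 21: leading byte 0xF0 = 11110000 → 4-byte char #7 = F0 90 8D 84.
Offset 25: leading byte 0xD5 = 11010101 → 2-byte char #8 = D5 9A.
Leading byte 0xD5 = 11010101 matches 110xxxxx → 2-byte sequence.
Byte 1: 0xD5 = 11010101, payload 10101 (5 bits).
Byte 2: 0x9A = 10011010 (10xxxxxx ✓), payload 011010.
Concatenate: 10101011010 = 0x55A (11 bits → U+055A).

U+055A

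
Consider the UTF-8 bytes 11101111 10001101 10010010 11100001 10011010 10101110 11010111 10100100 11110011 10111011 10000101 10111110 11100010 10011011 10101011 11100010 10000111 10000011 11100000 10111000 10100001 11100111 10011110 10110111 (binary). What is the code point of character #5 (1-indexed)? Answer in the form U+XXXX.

Offset 0: leading byte 0xEF = 11101111 → 3-byte char #1 = EF 8D 92.
Offset 3: leading byte 0xE1 = 11100001 → 3-byte char #2 = E1 9A AE.
Offset 6: leading byte 0xD7 = 11010111 → 2-byte char #3 = D7 A4.
Offset 8: leading byte 0xF3 = 11110011 → 4-byte char #4 = F3 BB 85 BE.
Offset 12: leading byte 0xE2 = 11100010 → 3-byte char #5 = E2 9B AB.
Leading byte 0xE2 = 11100010 matches 1110xxxx → 3-byte sequence.
Byte 1: 0xE2 = 11100010, payload 0010 (4 bits).
Byte 2: 0x9B = 10011011 (10xxxxxx ✓), payload 011011.
Byte 3: 0xAB = 10101011 (10xxxxxx ✓), payload 101011.
Concatenate: 0010011011101011 = 0x26EB (16 bits → U+26EB).

U+26EB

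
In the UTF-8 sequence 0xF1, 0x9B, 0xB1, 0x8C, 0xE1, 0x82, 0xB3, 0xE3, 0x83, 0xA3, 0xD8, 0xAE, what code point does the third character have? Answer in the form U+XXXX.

U+30E3

Offset 0: leading byte 0xF1 = 11110001 → 4-byte char #1 = F1 9B B1 8C.
Offset 4: leading byte 0xE1 = 11100001 → 3-byte char #2 = E1 82 B3.
Offset 7: leading byte 0xE3 = 11100011 → 3-byte char #3 = E3 83 A3.
Leading byte 0xE3 = 11100011 matches 1110xxxx → 3-byte sequence.
Byte 1: 0xE3 = 11100011, payload 0011 (4 bits).
Byte 2: 0x83 = 10000011 (10xxxxxx ✓), payload 000011.
Byte 3: 0xA3 = 10100011 (10xxxxxx ✓), payload 100011.
Concatenate: 0011000011100011 = 0x30E3 (16 bits → U+30E3).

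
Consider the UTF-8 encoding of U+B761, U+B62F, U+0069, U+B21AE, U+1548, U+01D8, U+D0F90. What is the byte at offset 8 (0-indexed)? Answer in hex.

0xB2

U+B761 → 3-byte form EB 9D A1 at offsets 0–2.
U+B62F → 3-byte form EB 98 AF at offsets 3–5.
U+0069 → 1-byte form 69 at offsets 6–6.
U+B21AE → 4-byte form F2 B2 86 AE at offsets 7–10.
Offset 8 falls in char 4's range; it's byte 2 of F2 B2 86 AE = 0xB2.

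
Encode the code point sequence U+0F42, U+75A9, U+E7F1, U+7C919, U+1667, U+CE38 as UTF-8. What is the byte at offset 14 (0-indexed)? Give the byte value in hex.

U+0F42 → 3-byte form E0 BD 82 at offsets 0–2.
U+75A9 → 3-byte form E7 96 A9 at offsets 3–5.
U+E7F1 → 3-byte form EE 9F B1 at offsets 6–8.
U+7C919 → 4-byte form F1 BC A4 99 at offsets 9–12.
U+1667 → 3-byte form E1 99 A7 at offsets 13–15.
Offset 14 falls in char 5's range; it's byte 2 of E1 99 A7 = 0x99.

0x99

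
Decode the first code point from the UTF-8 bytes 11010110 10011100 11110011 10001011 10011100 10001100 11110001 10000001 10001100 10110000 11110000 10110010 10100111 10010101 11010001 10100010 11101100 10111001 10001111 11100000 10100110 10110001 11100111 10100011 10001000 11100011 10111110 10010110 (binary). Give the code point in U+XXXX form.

Offset 0: leading byte 0xD6 = 11010110 → 2-byte char #1 = D6 9C.
Leading byte 0xD6 = 11010110 matches 110xxxxx → 2-byte sequence.
Byte 1: 0xD6 = 11010110, payload 10110 (5 bits).
Byte 2: 0x9C = 10011100 (10xxxxxx ✓), payload 011100.
Concatenate: 10110011100 = 0x59C (11 bits → U+059C).

U+059C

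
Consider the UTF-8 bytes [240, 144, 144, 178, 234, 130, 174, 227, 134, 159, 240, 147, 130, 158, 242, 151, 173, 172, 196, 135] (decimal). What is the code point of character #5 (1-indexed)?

Offset 0: leading byte 0xF0 = 11110000 → 4-byte char #1 = F0 90 90 B2.
Offset 4: leading byte 0xEA = 11101010 → 3-byte char #2 = EA 82 AE.
Offset 7: leading byte 0xE3 = 11100011 → 3-byte char #3 = E3 86 9F.
Offset 10: leading byte 0xF0 = 11110000 → 4-byte char #4 = F0 93 82 9E.
Offset 14: leading byte 0xF2 = 11110010 → 4-byte char #5 = F2 97 AD AC.
Leading byte 0xF2 = 11110010 matches 11110xxx → 4-byte sequence.
Byte 1: 0xF2 = 11110010, payload 010 (3 bits).
Byte 2: 0x97 = 10010111 (10xxxxxx ✓), payload 010111.
Byte 3: 0xAD = 10101101 (10xxxxxx ✓), payload 101101.
Byte 4: 0xAC = 10101100 (10xxxxxx ✓), payload 101100.
Concatenate: 010010111101101101100 = 0x97B6C (21 bits → U+97B6C).

U+97B6C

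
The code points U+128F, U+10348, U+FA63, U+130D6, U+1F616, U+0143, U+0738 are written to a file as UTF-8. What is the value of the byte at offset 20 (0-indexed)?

0xDC

U+128F → 3-byte form E1 8A 8F at offsets 0–2.
U+10348 → 4-byte form F0 90 8D 88 at offsets 3–6.
U+FA63 → 3-byte form EF A9 A3 at offsets 7–9.
U+130D6 → 4-byte form F0 93 83 96 at offsets 10–13.
U+1F616 → 4-byte form F0 9F 98 96 at offsets 14–17.
U+0143 → 2-byte form C5 83 at offsets 18–19.
U+0738 → 2-byte form DC B8 at offsets 20–21.
Offset 20 falls in char 7's range; it's byte 1 of DC B8 = 0xDC.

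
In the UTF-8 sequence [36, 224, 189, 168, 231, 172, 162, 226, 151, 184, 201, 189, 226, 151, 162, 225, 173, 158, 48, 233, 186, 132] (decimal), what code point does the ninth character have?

U+9E84

Offset 0: leading byte 0x24 = 00100100 → 1-byte char #1 = 24.
Offset 1: leading byte 0xE0 = 11100000 → 3-byte char #2 = E0 BD A8.
Offset 4: leading byte 0xE7 = 11100111 → 3-byte char #3 = E7 AC A2.
Offset 7: leading byte 0xE2 = 11100010 → 3-byte char #4 = E2 97 B8.
Offset 10: leading byte 0xC9 = 11001001 → 2-byte char #5 = C9 BD.
Offset 12: leading byte 0xE2 = 11100010 → 3-byte char #6 = E2 97 A2.
Offset 15: leading byte 0xE1 = 11100001 → 3-byte char #7 = E1 AD 9E.
Offset 18: leading byte 0x30 = 00110000 → 1-byte char #8 = 30.
Offset 19: leading byte 0xE9 = 11101001 → 3-byte char #9 = E9 BA 84.
Leading byte 0xE9 = 11101001 matches 1110xxxx → 3-byte sequence.
Byte 1: 0xE9 = 11101001, payload 1001 (4 bits).
Byte 2: 0xBA = 10111010 (10xxxxxx ✓), payload 111010.
Byte 3: 0x84 = 10000100 (10xxxxxx ✓), payload 000100.
Concatenate: 1001111010000100 = 0x9E84 (16 bits → U+9E84).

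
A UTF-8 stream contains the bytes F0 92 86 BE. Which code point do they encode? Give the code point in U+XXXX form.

Leading byte 0xF0 = 11110000 matches 11110xxx → 4-byte sequence.
Byte 1: 0xF0 = 11110000, payload 000 (3 bits).
Byte 2: 0x92 = 10010010 (10xxxxxx ✓), payload 010010.
Byte 3: 0x86 = 10000110 (10xxxxxx ✓), payload 000110.
Byte 4: 0xBE = 10111110 (10xxxxxx ✓), payload 111110.
Concatenate: 000010010000110111110 = 0x121BE (21 bits → U+121BE).

U+121BE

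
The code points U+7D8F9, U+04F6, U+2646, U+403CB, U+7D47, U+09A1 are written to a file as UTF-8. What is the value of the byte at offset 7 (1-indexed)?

0xE2

1-indexed offset 7 is 0-indexed offset 6.
U+7D8F9 → 4-byte form F1 BD A3 B9 at offsets 0–3.
U+04F6 → 2-byte form D3 B6 at offsets 4–5.
U+2646 → 3-byte form E2 99 86 at offsets 6–8.
Offset 6 falls in char 3's range; it's byte 1 of E2 99 86 = 0xE2.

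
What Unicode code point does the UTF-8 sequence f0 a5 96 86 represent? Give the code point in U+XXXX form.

Leading byte 0xF0 = 11110000 matches 11110xxx → 4-byte sequence.
Byte 1: 0xF0 = 11110000, payload 000 (3 bits).
Byte 2: 0xA5 = 10100101 (10xxxxxx ✓), payload 100101.
Byte 3: 0x96 = 10010110 (10xxxxxx ✓), payload 010110.
Byte 4: 0x86 = 10000110 (10xxxxxx ✓), payload 000110.
Concatenate: 000100101010110000110 = 0x25586 (21 bits → U+25586).

U+25586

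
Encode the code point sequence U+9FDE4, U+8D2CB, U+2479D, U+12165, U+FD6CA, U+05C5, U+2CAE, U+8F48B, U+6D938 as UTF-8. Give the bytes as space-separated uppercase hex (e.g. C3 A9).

F2 9F B7 A4 F2 8D 8B 8B F0 A4 9E 9D F0 92 85 A5 F3 BD 9B 8A D7 85 E2 B2 AE F2 8F 92 8B F1 AD A4 B8

U+9FDE4: 4-byte form → F2 9F B7 A4.
U+8D2CB: 4-byte form → F2 8D 8B 8B.
U+2479D: 4-byte form → F0 A4 9E 9D.
U+12165: 4-byte form → F0 92 85 A5.
U+FD6CA: 4-byte form → F3 BD 9B 8A.
U+05C5: 2-byte form → D7 85.
U+2CAE: 3-byte form → E2 B2 AE.
U+8F48B: 4-byte form → F2 8F 92 8B.
U+6D938: 4-byte form → F1 AD A4 B8.
Concatenated (33 bytes): F2 9F B7 A4 F2 8D 8B 8B F0 A4 9E 9D F0 92 85 A5 F3 BD 9B 8A D7 85 E2 B2 AE F2 8F 92 8B F1 AD A4 B8.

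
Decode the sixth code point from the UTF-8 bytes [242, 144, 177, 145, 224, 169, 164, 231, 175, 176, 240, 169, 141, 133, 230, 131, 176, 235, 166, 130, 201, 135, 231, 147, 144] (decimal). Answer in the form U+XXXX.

Offset 0: leading byte 0xF2 = 11110010 → 4-byte char #1 = F2 90 B1 91.
Offset 4: leading byte 0xE0 = 11100000 → 3-byte char #2 = E0 A9 A4.
Offset 7: leading byte 0xE7 = 11100111 → 3-byte char #3 = E7 AF B0.
Offset 10: leading byte 0xF0 = 11110000 → 4-byte char #4 = F0 A9 8D 85.
Offset 14: leading byte 0xE6 = 11100110 → 3-byte char #5 = E6 83 B0.
Offset 17: leading byte 0xEB = 11101011 → 3-byte char #6 = EB A6 82.
Leading byte 0xEB = 11101011 matches 1110xxxx → 3-byte sequence.
Byte 1: 0xEB = 11101011, payload 1011 (4 bits).
Byte 2: 0xA6 = 10100110 (10xxxxxx ✓), payload 100110.
Byte 3: 0x82 = 10000010 (10xxxxxx ✓), payload 000010.
Concatenate: 1011100110000010 = 0xB982 (16 bits → U+B982).

U+B982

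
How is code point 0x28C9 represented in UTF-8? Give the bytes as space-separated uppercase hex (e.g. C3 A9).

U+28C9 = 0x28C9 = 10441 decimal. In range U+0800–U+FFFF → 3-byte form: 1110xxxx 10xxxxxx 10xxxxxx.
Binary (16 bits): 0010100011001001.
Split 4+6+6: 0010 | 100011 | 001001.
Byte 1: 11100010 = 0xE2.
Byte 2: 10100011 = 0xA3.
Byte 3: 10001001 = 0x89.

E2 A3 89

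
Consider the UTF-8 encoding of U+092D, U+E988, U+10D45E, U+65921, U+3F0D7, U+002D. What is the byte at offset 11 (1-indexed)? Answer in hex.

1-indexed offset 11 is 0-indexed offset 10.
U+092D → 3-byte form E0 A4 AD at offsets 0–2.
U+E988 → 3-byte form EE A6 88 at offsets 3–5.
U+10D45E → 4-byte form F4 8D 91 9E at offsets 6–9.
U+65921 → 4-byte form F1 A5 A4 A1 at offsets 10–13.
Offset 10 falls in char 4's range; it's byte 1 of F1 A5 A4 A1 = 0xF1.

0xF1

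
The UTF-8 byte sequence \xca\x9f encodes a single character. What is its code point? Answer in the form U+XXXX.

Leading byte 0xCA = 11001010 matches 110xxxxx → 2-byte sequence.
Byte 1: 0xCA = 11001010, payload 01010 (5 bits).
Byte 2: 0x9F = 10011111 (10xxxxxx ✓), payload 011111.
Concatenate: 01010011111 = 0x29F (11 bits → U+029F).

U+029F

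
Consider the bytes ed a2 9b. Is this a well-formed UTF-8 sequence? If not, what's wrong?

Structurally a 3-byte sequence; payload = 0xD89B.
But 0xD89B is in U+D800–U+DFFF, the surrogate range. Surrogates are not Unicode scalar values and are forbidden in UTF-8.

invalid (encodes a surrogate (U+D800–U+DFFF))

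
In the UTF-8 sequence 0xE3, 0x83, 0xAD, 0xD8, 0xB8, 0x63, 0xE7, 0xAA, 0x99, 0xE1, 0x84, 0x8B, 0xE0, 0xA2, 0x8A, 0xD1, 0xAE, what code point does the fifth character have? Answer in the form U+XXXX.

U+110B

Offset 0: leading byte 0xE3 = 11100011 → 3-byte char #1 = E3 83 AD.
Offset 3: leading byte 0xD8 = 11011000 → 2-byte char #2 = D8 B8.
Offset 5: leading byte 0x63 = 01100011 → 1-byte char #3 = 63.
Offset 6: leading byte 0xE7 = 11100111 → 3-byte char #4 = E7 AA 99.
Offset 9: leading byte 0xE1 = 11100001 → 3-byte char #5 = E1 84 8B.
Leading byte 0xE1 = 11100001 matches 1110xxxx → 3-byte sequence.
Byte 1: 0xE1 = 11100001, payload 0001 (4 bits).
Byte 2: 0x84 = 10000100 (10xxxxxx ✓), payload 000100.
Byte 3: 0x8B = 10001011 (10xxxxxx ✓), payload 001011.
Concatenate: 0001000100001011 = 0x110B (16 bits → U+110B).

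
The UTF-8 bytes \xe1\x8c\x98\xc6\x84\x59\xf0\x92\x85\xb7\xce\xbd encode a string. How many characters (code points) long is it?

Byte at offset 0: 0xE1 = 11100001 → 3-byte char (#1). Advance 3.
Byte at offset 3: 0xC6 = 11000110 → 2-byte char (#2). Advance 2.
Byte at offset 5: 0x59 = 01011001 → 1-byte char (#3). Advance 1.
Byte at offset 6: 0xF0 = 11110000 → 4-byte char (#4). Advance 4.
Byte at offset 10: 0xCE = 11001110 → 2-byte char (#5). Advance 2.
Reached end at offset 12 after 5 code points.

5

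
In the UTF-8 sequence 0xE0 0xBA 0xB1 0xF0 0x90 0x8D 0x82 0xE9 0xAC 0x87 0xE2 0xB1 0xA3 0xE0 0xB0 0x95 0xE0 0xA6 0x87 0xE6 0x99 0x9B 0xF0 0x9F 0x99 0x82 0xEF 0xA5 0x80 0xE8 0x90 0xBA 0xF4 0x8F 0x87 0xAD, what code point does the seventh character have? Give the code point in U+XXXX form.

U+665B

Offset 0: leading byte 0xE0 = 11100000 → 3-byte char #1 = E0 BA B1.
Offset 3: leading byte 0xF0 = 11110000 → 4-byte char #2 = F0 90 8D 82.
Offset 7: leading byte 0xE9 = 11101001 → 3-byte char #3 = E9 AC 87.
Offset 10: leading byte 0xE2 = 11100010 → 3-byte char #4 = E2 B1 A3.
Offset 13: leading byte 0xE0 = 11100000 → 3-byte char #5 = E0 B0 95.
Offset 16: leading byte 0xE0 = 11100000 → 3-byte char #6 = E0 A6 87.
Offset 19: leading byte 0xE6 = 11100110 → 3-byte char #7 = E6 99 9B.
Leading byte 0xE6 = 11100110 matches 1110xxxx → 3-byte sequence.
Byte 1: 0xE6 = 11100110, payload 0110 (4 bits).
Byte 2: 0x99 = 10011001 (10xxxxxx ✓), payload 011001.
Byte 3: 0x9B = 10011011 (10xxxxxx ✓), payload 011011.
Concatenate: 0110011001011011 = 0x665B (16 bits → U+665B).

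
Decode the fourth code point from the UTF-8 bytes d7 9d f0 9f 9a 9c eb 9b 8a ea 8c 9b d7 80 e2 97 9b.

U+A31B

Offset 0: leading byte 0xD7 = 11010111 → 2-byte char #1 = D7 9D.
Offset 2: leading byte 0xF0 = 11110000 → 4-byte char #2 = F0 9F 9A 9C.
Offset 6: leading byte 0xEB = 11101011 → 3-byte char #3 = EB 9B 8A.
Offset 9: leading byte 0xEA = 11101010 → 3-byte char #4 = EA 8C 9B.
Leading byte 0xEA = 11101010 matches 1110xxxx → 3-byte sequence.
Byte 1: 0xEA = 11101010, payload 1010 (4 bits).
Byte 2: 0x8C = 10001100 (10xxxxxx ✓), payload 001100.
Byte 3: 0x9B = 10011011 (10xxxxxx ✓), payload 011011.
Concatenate: 1010001100011011 = 0xA31B (16 bits → U+A31B).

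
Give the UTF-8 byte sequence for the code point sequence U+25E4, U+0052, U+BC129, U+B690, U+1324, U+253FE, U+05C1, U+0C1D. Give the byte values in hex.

U+25E4: 3-byte form → E2 97 A4.
U+0052: 1-byte form → 52.
U+BC129: 4-byte form → F2 BC 84 A9.
U+B690: 3-byte form → EB 9A 90.
U+1324: 3-byte form → E1 8C A4.
U+253FE: 4-byte form → F0 A5 8F BE.
U+05C1: 2-byte form → D7 81.
U+0C1D: 3-byte form → E0 B0 9D.
Concatenated (23 bytes): E2 97 A4 52 F2 BC 84 A9 EB 9A 90 E1 8C A4 F0 A5 8F BE D7 81 E0 B0 9D.

E2 97 A4 52 F2 BC 84 A9 EB 9A 90 E1 8C A4 F0 A5 8F BE D7 81 E0 B0 9D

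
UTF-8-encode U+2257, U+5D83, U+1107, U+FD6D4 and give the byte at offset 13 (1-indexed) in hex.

0x94

1-indexed offset 13 is 0-indexed offset 12.
U+2257 → 3-byte form E2 89 97 at offsets 0–2.
U+5D83 → 3-byte form E5 B6 83 at offsets 3–5.
U+1107 → 3-byte form E1 84 87 at offsets 6–8.
U+FD6D4 → 4-byte form F3 BD 9B 94 at offsets 9–12.
Offset 12 falls in char 4's range; it's byte 4 of F3 BD 9B 94 = 0x94.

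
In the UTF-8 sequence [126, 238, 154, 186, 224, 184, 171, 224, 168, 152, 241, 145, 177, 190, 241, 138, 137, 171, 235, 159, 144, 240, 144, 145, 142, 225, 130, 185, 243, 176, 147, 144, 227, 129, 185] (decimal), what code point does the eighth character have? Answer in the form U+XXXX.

U+1044E

Offset 0: leading byte 0x7E = 01111110 → 1-byte char #1 = 7E.
Offset 1: leading byte 0xEE = 11101110 → 3-byte char #2 = EE 9A BA.
Offset 4: leading byte 0xE0 = 11100000 → 3-byte char #3 = E0 B8 AB.
Offset 7: leading byte 0xE0 = 11100000 → 3-byte char #4 = E0 A8 98.
Offset 10: leading byte 0xF1 = 11110001 → 4-byte char #5 = F1 91 B1 BE.
Offset 14: leading byte 0xF1 = 11110001 → 4-byte char #6 = F1 8A 89 AB.
Offset 18: leading byte 0xEB = 11101011 → 3-byte char #7 = EB 9F 90.
Offset 21: leading byte 0xF0 = 11110000 → 4-byte char #8 = F0 90 91 8E.
Leading byte 0xF0 = 11110000 matches 11110xxx → 4-byte sequence.
Byte 1: 0xF0 = 11110000, payload 000 (3 bits).
Byte 2: 0x90 = 10010000 (10xxxxxx ✓), payload 010000.
Byte 3: 0x91 = 10010001 (10xxxxxx ✓), payload 010001.
Byte 4: 0x8E = 10001110 (10xxxxxx ✓), payload 001110.
Concatenate: 000010000010001001110 = 0x1044E (21 bits → U+1044E).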